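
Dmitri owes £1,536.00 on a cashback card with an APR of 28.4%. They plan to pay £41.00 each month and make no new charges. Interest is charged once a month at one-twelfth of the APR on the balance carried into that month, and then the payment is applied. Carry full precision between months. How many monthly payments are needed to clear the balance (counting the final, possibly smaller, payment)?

Monthly rate r = 28.4%/12 = 2.36667% = 0.0236667.
Recurrence: B ← B·(1+r) − £41.00.
Month 1: interest £36.35; balance after payment £1,531.35.
Month 2: interest £36.24; balance after payment £1,526.59.
Closed form: n = −ln(1 − rB₀/P)/ln(1+r) = −ln(0.11337)/ln(1.02367) ≈ 93.076, so the balance reaches zero during payment 94.

94 payments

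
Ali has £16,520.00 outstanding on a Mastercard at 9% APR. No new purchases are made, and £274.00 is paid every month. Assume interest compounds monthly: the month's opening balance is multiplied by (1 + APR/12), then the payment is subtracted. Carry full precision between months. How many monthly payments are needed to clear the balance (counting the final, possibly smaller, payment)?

Monthly rate r = 9%/12 = 0.75% = 0.0075.
Recurrence: B ← B·(1+r) − £274.00.
Month 1: interest £123.90; balance after payment £16,369.90.
Month 2: interest £122.77; balance after payment £16,218.67.
Closed form: n = −ln(1 − rB₀/P)/ln(1+r) = −ln(0.54781)/ln(1.0075) ≈ 80.544, so the balance reaches zero during payment 81.

81 months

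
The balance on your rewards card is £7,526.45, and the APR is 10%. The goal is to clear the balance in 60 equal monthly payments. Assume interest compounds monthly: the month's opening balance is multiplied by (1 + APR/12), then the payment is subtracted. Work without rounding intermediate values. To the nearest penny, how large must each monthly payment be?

Monthly rate r = 10%/12 = 0.833333% = 0.00833333.
Level-payment amortization: P = B₀·r / (1 − (1+r)^(−n)) = 7526.45·0.00833333 / (1 − 1.00833^(−60)).
Denominator 1 − (1+r)^(−60) = 0.392211409.
P = 62.7204 / 0.392211409 ≈ 159.91.

£159.91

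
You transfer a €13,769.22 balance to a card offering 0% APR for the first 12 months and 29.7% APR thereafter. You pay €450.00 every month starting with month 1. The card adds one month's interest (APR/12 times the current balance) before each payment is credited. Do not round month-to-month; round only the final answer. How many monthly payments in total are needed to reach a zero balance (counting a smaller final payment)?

38 payments

Promo months 1–12 at r₀ = 0%/12 = 0; months 13+ at r₁ = 29.7%/12 = 0.02475.
After month 12 (no interest yet): B = €13,769.22 − 12·€450.00 = €8,369.22.
Then at r₁ with €450.00/mo: n₂ = −ln(1 − r₁·B/P)/ln(1+r₁) ≈ 25.23 → 26 more payments.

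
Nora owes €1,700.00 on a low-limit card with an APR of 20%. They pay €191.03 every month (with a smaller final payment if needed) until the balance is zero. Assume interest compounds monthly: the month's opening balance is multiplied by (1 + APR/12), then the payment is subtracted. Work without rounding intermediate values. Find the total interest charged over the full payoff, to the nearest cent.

€155.73

Monthly rate r = 20%/12 = 1.66667% = 0.0166667.
Payoff takes n = ⌈−ln(1 − rB₀/P)/ln(1+r)⌉ = ⌈9.713⌉ = 10 payments; the last is €136.46.
Total paid = 9·€191.03 + €136.46 = €1,855.73.
Total interest = total paid − principal = €1,855.73 − €1,700.00 = €155.73.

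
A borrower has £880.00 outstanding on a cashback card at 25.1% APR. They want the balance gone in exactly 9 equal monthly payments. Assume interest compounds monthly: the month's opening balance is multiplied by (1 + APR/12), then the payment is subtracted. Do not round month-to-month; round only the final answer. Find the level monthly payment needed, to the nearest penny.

£108.29

Monthly rate r = 25.1%/12 = 2.09167% = 0.0209167.
Level-payment amortization: P = B₀·r / (1 − (1+r)^(−n)) = 880.00·0.0209167 / (1 − 1.02092^(−9)).
Denominator 1 − (1+r)^(−9) = 0.169982296.
P = 18.4067 / 0.169982296 ≈ 108.29.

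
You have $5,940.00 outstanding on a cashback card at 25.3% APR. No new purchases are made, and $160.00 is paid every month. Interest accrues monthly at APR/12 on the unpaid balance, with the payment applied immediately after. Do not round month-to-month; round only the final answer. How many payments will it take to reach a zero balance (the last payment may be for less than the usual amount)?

74 months

Monthly rate r = 25.3%/12 = 2.10833% = 0.0210833.
Recurrence: B ← B·(1+r) − $160.00.
Month 1: interest $125.23; balance after payment $5,905.23.
Month 2: interest $124.50; balance after payment $5,869.74.
Closed form: n = −ln(1 − rB₀/P)/ln(1+r) = −ln(0.21728)/ln(1.02108) ≈ 73.167, so the balance reaches zero during payment 74.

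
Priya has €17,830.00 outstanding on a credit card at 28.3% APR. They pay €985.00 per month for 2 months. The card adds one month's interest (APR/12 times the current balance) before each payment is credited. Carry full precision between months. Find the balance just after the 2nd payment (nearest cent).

€16,687.67

Monthly rate r = 28.3%/12 = 2.35833% = 0.0235833.
Each month: B ← B·(1+r) − €985.00.
Month 1: interest €420.49; balance after payment €17,265.49.
Month 2: interest €407.18; balance after payment €16,687.67.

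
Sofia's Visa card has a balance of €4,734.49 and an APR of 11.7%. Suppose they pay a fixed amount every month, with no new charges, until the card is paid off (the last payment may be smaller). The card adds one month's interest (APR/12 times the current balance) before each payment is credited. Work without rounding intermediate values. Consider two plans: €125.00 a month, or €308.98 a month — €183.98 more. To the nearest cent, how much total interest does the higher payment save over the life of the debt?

Monthly rate r = 11.7%/12 = 0.975% = 0.00975.
At €125.00/mo: n = ⌈−ln(1 − rB₀/P)/ln(1+r)⌉ = 48 payments (last €63.01); total interest = total paid − €4,734.49 = €1,203.52.
At €308.98/mo: 17 payments (last €209.47); total interest €418.66.
Interest saved = €1,203.52 − €418.66 = €784.86.

€784.86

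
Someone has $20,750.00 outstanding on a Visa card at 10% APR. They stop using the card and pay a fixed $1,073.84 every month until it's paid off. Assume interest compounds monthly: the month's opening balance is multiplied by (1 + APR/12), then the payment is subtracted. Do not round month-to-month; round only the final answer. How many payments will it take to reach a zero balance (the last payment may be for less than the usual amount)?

22 payments

Monthly rate r = 10%/12 = 0.833333% = 0.00833333.
Recurrence: B ← B·(1+r) − $1,073.84.
Month 1: interest $172.92; balance after payment $19,849.08.
Month 2: interest $165.41; balance after payment $18,940.65.
Closed form: n = −ln(1 − rB₀/P)/ln(1+r) = −ln(0.83897)/ln(1.00833) ≈ 21.157, so the balance reaches zero during payment 22.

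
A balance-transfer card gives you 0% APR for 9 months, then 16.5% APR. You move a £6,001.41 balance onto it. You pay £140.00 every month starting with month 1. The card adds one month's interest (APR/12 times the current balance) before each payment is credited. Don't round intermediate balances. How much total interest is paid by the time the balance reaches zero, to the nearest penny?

Promo months 1–9 at r₀ = 0%/12 = 0; months 10+ at r₁ = 16.5%/12 = 0.01375.
After month 9 (no interest yet): B = £6,001.41 − 9·£140.00 = £4,741.41.
Then at r₁ with £140.00/mo: n₂ = −ln(1 − r₁·B/P)/ln(1+r₁) ≈ 45.89 → 46 more payments.
Total paid = 54·£140.00 + £125.31 = £7,685.31; interest = £7,685.31 − £6,001.41 = £1,683.90.

£1,683.90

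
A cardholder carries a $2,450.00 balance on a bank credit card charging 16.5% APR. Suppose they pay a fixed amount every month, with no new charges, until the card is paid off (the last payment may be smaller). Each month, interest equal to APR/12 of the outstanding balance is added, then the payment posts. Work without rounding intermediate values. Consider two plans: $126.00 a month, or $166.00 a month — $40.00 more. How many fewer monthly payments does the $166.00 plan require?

6 fewer payments

Monthly rate r = 16.5%/12 = 1.375% = 0.01375.
At $126.00/mo: n = ⌈−ln(1 − rB₀/P)/ln(1+r)⌉ = 23 payments (last $98.53); total interest = total paid − $2,450.00 = $420.53.
At $166.00/mo: 17 payments (last $101.40); total interest $307.40.
Payments saved = 23 − 17 = 6.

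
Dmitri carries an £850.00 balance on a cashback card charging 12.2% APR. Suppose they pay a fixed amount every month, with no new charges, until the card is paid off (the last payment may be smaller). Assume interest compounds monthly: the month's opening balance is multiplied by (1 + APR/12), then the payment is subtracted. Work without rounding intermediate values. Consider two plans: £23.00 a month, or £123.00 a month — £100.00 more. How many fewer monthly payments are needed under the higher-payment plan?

Monthly rate r = 12.2%/12 = 1.01667% = 0.0101667.
At £23.00/mo: n = ⌈−ln(1 − rB₀/P)/ln(1+r)⌉ = 47 payments (last £13.35); total interest = total paid − £850.00 = £221.35.
At £123.00/mo: 8 payments (last £24.91); total interest £35.91.
Payments saved = 47 − 8 = 39.

39 fewer payments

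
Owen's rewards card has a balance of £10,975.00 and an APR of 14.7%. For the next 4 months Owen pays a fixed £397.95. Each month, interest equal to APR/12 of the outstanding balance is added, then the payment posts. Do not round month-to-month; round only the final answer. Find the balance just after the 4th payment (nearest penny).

Monthly rate r = 14.7%/12 = 1.225% = 0.01225.
Each month: B ← B·(1+r) − £397.95.
Month 1: interest £134.44; balance after payment £10,711.49.
Month 2: interest £131.22; balance after payment £10,444.76.
Month 3: interest £127.95; balance after payment £10,174.76.
Month 4: interest £124.64; balance after payment £9,901.45.

£9,901.45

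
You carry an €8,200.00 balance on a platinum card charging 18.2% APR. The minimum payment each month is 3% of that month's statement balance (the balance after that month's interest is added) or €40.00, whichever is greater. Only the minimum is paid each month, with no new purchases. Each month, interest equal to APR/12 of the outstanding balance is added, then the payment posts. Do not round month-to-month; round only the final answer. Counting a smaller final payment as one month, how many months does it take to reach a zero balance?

Monthly rate r = 18.2%/12 = 1.51667% = 0.0151667.
While 3% of the post-interest balance exceeds €40.00, each month B ← (B·(1+r))·(1 − 0.03), i.e. B shrinks by the factor (1+r)·0.97 = 0.98471.
This holds for months 1–119. Entering month 120 the balance is €1,310.98; 3% of the post-interest balance is now below €40.00, so the flat €40.00 minimum applies from here.
From month 120 a fixed €40.00 at rate r clears €1,310.98 in 46 more payments. Total: 119 + 46 = 165 months.

165 months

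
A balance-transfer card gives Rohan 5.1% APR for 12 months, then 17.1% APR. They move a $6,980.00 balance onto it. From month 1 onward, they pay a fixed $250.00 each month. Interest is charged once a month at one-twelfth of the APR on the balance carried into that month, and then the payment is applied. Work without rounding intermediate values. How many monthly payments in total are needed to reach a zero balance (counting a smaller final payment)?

Promo months 1–12 at r₀ = 5.1%/12 = 0.00425; months 13+ at r₁ = 17.1%/12 = 0.01425.
After month 12: iterate B ← B·(1+r₀) − $250.00 for 12 months → $4,273.29.
Then at r₁ with $250.00/mo: n₂ = −ln(1 − r₁·B/P)/ln(1+r₁) ≈ 19.73 → 20 more payments.

32 payments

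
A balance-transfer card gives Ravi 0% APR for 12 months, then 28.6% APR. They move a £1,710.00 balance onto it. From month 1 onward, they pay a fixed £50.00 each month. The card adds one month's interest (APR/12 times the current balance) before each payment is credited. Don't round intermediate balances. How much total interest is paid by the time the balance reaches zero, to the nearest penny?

£488.72

Promo months 1–12 at r₀ = 0%/12 = 0; months 13+ at r₁ = 28.6%/12 = 0.0238333.
After month 12 (no interest yet): B = £1,710.00 − 12·£50.00 = £1,110.00.
Then at r₁ with £50.00/mo: n₂ = −ln(1 − r₁·B/P)/ln(1+r₁) ≈ 31.97 → 32 more payments.
Total paid = 43·£50.00 + £48.72 = £2,198.72; interest = £2,198.72 − £1,710.00 = £488.72.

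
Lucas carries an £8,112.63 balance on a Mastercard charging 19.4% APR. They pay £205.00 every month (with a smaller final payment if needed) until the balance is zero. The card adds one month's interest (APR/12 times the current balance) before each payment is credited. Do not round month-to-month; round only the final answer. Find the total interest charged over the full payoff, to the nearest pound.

£4,939

Monthly rate r = 19.4%/12 = 1.61667% = 0.0161667.
Payoff takes n = ⌈−ln(1 − rB₀/P)/ln(1+r)⌉ = ⌈63.666⌉ = 64 payments; the last is £136.83.
Total paid = 63·£205.00 + £136.83 = £13,051.83.
Total interest = total paid − principal = £13,051.83 − £8,112.63 = £4,939.20.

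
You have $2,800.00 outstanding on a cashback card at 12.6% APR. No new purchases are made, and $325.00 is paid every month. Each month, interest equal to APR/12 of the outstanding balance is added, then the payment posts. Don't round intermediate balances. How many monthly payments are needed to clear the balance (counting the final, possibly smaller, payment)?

Monthly rate r = 12.6%/12 = 1.05% = 0.0105.
Recurrence: B ← B·(1+r) − $325.00.
Month 1: interest $29.40; balance after payment $2,504.40.
Month 2: interest $26.30; balance after payment $2,205.70.
Closed form: n = −ln(1 − rB₀/P)/ln(1+r) = −ln(0.90954)/ln(1.0105) ≈ 9.078, so the balance reaches zero during payment 10.

10 payments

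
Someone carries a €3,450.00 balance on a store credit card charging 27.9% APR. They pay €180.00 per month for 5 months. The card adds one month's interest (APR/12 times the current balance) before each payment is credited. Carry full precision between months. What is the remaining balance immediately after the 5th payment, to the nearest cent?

€2,927.32

Monthly rate r = 27.9%/12 = 2.325% = 0.02325.
Each month: B ← B·(1+r) − €180.00.
Month 1: interest €80.21; balance after payment €3,350.21.
Month 2: interest €77.89; balance after payment €3,248.10.
Month 3: interest €75.52; balance after payment €3,143.62.
Month 4: interest €73.09; balance after payment €3,036.71.
Month 5: interest €70.60; balance after payment €2,927.32.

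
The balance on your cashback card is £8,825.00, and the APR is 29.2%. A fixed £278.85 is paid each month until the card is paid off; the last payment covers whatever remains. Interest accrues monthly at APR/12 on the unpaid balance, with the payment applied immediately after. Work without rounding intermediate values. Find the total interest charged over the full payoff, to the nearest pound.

£8,226

Monthly rate r = 29.2%/12 = 2.43333% = 0.0243333.
Payoff takes n = ⌈−ln(1 − rB₀/P)/ln(1+r)⌉ = ⌈61.147⌉ = 62 payments; the last is £41.46.
Total paid = 61·£278.85 + £41.46 = £17,051.31.
Total interest = total paid − principal = £17,051.31 − £8,825.00 = £8,226.31.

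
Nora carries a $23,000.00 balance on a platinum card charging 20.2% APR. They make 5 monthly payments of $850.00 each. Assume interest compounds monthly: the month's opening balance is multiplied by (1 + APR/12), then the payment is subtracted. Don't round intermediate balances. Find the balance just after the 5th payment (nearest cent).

$20,606.60

Monthly rate r = 20.2%/12 = 1.68333% = 0.0168333.
Each month: B ← B·(1+r) − $850.00.
Month 1: interest $387.17; balance after payment $22,537.17.
Month 2: interest $379.38; balance after payment $22,066.54.
Month 3: interest $371.45; balance after payment $21,588.00.
Month 4: interest $363.40; balance after payment $21,101.39.
Month 5: interest $355.21; balance after payment $20,606.60.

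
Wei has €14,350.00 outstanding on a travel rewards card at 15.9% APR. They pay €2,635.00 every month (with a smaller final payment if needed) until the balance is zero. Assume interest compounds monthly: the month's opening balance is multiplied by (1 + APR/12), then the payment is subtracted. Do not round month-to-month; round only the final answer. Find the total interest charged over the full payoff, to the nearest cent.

Monthly rate r = 15.9%/12 = 1.325% = 0.01325.
Payoff takes n = ⌈−ln(1 − rB₀/P)/ln(1+r)⌉ = ⌈5.690⌉ = 6 payments; the last is €1,821.24.
Total paid = 5·€2,635.00 + €1,821.24 = €14,996.24.
Total interest = total paid − principal = €14,996.24 − €14,350.00 = €646.24.

€646.24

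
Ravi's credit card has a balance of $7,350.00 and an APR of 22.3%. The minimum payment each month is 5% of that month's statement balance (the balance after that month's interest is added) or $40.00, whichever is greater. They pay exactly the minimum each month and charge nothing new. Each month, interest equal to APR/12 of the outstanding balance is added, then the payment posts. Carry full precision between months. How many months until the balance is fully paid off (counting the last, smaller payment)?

93 months

Monthly rate r = 22.3%/12 = 1.85833% = 0.0185833.
While 5% of the post-interest balance exceeds $40.00, each month B ← (B·(1+r))·(1 − 0.05), i.e. B shrinks by the factor (1+r)·0.95 = 0.96765.
This holds for months 1–69. Entering month 70 the balance is $760.29; 5% of the post-interest balance is now below $40.00, so the flat $40.00 minimum applies from here.
From month 70 a fixed $40.00 at rate r clears $760.29 in 24 more payments. Total: 69 + 24 = 93 months.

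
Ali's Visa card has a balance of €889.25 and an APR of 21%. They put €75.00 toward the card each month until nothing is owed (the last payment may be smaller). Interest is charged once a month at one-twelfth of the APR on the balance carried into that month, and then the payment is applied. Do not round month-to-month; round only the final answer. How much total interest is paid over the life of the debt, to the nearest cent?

€116.25

Monthly rate r = 21%/12 = 1.75% = 0.0175.
Payoff takes n = ⌈−ln(1 − rB₀/P)/ln(1+r)⌉ = ⌈13.405⌉ = 14 payments; the last is €30.50.
Total paid = 13·€75.00 + €30.50 = €1,005.50.
Total interest = total paid − principal = €1,005.50 − €889.25 = €116.25.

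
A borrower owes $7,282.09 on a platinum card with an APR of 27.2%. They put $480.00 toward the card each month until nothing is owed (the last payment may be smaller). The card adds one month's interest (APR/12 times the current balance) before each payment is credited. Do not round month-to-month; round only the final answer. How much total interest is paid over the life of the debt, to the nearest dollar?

Monthly rate r = 27.2%/12 = 2.26667% = 0.0226667.
Payoff takes n = ⌈−ln(1 − rB₀/P)/ln(1+r)⌉ = ⌈18.801⌉ = 19 payments; the last is $385.51.
Total paid = 18·$480.00 + $385.51 = $9,025.51.
Total interest = total paid − principal = $9,025.51 − $7,282.09 = $1,743.42.

$1,743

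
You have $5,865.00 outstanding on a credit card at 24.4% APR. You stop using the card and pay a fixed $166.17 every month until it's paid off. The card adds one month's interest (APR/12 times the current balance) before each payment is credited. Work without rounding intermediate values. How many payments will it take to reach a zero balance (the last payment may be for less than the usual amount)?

63 months

Monthly rate r = 24.4%/12 = 2.03333% = 0.0203333.
Recurrence: B ← B·(1+r) − $166.17.
Month 1: interest $119.25; balance after payment $5,818.09.
Month 2: interest $118.30; balance after payment $5,770.22.
Closed form: n = −ln(1 − rB₀/P)/ln(1+r) = −ln(0.28233)/ln(1.02033) ≈ 62.827, so the balance reaches zero during payment 63.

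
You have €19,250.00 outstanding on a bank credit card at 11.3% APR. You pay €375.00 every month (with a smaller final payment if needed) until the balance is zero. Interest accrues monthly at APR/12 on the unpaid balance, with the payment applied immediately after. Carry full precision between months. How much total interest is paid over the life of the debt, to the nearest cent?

Monthly rate r = 11.3%/12 = 0.941667% = 0.00941667.
Payoff takes n = ⌈−ln(1 − rB₀/P)/ln(1+r)⌉ = ⌈70.468⌉ = 71 payments; the last is €175.78.
Total paid = 70·€375.00 + €175.78 = €26,425.78.
Total interest = total paid − principal = €26,425.78 − €19,250.00 = €7,175.78.

€7,175.78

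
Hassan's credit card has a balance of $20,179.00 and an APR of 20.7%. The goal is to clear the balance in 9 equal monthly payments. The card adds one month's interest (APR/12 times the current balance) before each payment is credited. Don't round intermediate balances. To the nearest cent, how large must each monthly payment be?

Monthly rate r = 20.7%/12 = 1.725% = 0.01725.
Level-payment amortization: P = B₀·r / (1 − (1+r)^(−n)) = 20179.00·0.01725 / (1 − 1.01725^(−9)).
Denominator 1 − (1+r)^(−9) = 0.142664685.
P = 348.088 / 0.142664685 ≈ 2439.90.

$2,439.90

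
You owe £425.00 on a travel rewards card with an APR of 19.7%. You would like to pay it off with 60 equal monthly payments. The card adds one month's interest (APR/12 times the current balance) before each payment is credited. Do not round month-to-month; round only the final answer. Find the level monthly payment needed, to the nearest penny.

£11.19

Monthly rate r = 19.7%/12 = 1.64167% = 0.0164167.
Level-payment amortization: P = B₀·r / (1 − (1+r)^(−n)) = 425.00·0.0164167 / (1 − 1.01642^(−60)).
Denominator 1 − (1+r)^(−60) = 0.623562107.
P = 6.97708 / 0.623562107 ≈ 11.19.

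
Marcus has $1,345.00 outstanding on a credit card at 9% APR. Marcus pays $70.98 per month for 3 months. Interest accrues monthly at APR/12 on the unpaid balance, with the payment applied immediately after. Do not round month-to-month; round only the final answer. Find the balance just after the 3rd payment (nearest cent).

Monthly rate r = 9%/12 = 0.75% = 0.0075.
Each month: B ← B·(1+r) − $70.98.
Month 1: interest $10.09; balance after payment $1,284.11.
Month 2: interest $9.63; balance after payment $1,222.76.
Month 3: interest $9.17; balance after payment $1,160.95.

$1,160.95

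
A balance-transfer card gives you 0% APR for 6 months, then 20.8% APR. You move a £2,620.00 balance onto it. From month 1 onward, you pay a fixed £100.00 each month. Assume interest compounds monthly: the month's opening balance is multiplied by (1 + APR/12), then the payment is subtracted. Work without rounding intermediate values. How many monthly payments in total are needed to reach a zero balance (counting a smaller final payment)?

Promo months 1–6 at r₀ = 0%/12 = 0; months 7+ at r₁ = 20.8%/12 = 0.0173333.
After month 6 (no interest yet): B = £2,620.00 − 6·£100.00 = £2,020.00.
Then at r₁ with £100.00/mo: n₂ = −ln(1 − r₁·B/P)/ln(1+r₁) ≈ 25.08 → 26 more payments.

32 payments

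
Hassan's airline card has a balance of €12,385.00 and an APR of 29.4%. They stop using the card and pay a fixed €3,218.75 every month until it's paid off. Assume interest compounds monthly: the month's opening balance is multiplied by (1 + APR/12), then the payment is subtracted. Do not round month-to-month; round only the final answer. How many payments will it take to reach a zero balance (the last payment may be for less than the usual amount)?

Monthly rate r = 29.4%/12 = 2.45% = 0.0245.
Recurrence: B ← B·(1+r) − €3,218.75.
Month 1: interest €303.43; balance after payment €9,469.68.
Month 2: interest €232.01; balance after payment €6,482.94.
Month 3: interest €158.83; balance after payment €3,423.02.
Month 4: interest €83.86; balance after payment €288.14.
Month 5: interest €7.06; balance after payment €0.00.

5 payments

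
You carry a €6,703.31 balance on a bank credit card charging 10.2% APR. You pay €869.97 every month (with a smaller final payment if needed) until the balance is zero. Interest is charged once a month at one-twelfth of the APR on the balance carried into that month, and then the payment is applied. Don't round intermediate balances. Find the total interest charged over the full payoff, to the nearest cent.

€259.03

Monthly rate r = 10.2%/12 = 0.85% = 0.0085.
Payoff takes n = ⌈−ln(1 − rB₀/P)/ln(1+r)⌉ = ⌈8.003⌉ = 9 payments; the last is €2.58.
Total paid = 8·€869.97 + €2.58 = €6,962.34.
Total interest = total paid − principal = €6,962.34 − €6,703.31 = €259.03.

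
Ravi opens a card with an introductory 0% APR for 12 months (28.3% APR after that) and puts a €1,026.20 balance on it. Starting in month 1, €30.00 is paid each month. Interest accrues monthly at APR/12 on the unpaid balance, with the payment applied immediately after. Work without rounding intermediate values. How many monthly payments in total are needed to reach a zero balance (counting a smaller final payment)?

Promo months 1–12 at r₀ = 0%/12 = 0; months 13+ at r₁ = 28.3%/12 = 0.0235833.
After month 12 (no interest yet): B = €1,026.20 − 12·€30.00 = €666.20.
Then at r₁ with €30.00/mo: n₂ = −ln(1 − r₁·B/P)/ln(1+r₁) ≈ 31.82 → 32 more payments.

44 months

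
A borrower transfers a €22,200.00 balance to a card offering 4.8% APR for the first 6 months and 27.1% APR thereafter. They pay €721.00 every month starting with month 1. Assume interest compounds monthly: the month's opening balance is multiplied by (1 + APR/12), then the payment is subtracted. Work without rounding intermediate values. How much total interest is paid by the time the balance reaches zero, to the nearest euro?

Promo months 1–6 at r₀ = 4.8%/12 = 0.004; months 7+ at r₁ = 27.1%/12 = 0.0225833.
After month 6: iterate B ← B·(1+r₀) − €721.00 for 6 months → €18,368.67.
Then at r₁ with €721.00/mo: n₂ = −ln(1 − r₁·B/P)/ln(1+r₁) ≈ 38.35 → 39 more payments.
Total paid = 44·€721.00 + €255.75 = €31,979.75; interest = €31,979.75 − €22,200.00 = €9,779.75.

€9,780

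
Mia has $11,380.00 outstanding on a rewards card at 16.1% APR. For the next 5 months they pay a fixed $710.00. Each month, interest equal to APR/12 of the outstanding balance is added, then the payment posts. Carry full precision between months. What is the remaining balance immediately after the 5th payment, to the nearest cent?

Monthly rate r = 16.1%/12 = 1.34167% = 0.0134167.
Each month: B ← B·(1+r) − $710.00.
Month 1: interest $152.68; balance after payment $10,822.68.
Month 2: interest $145.20; balance after payment $10,257.89.
Month 3: interest $137.63; balance after payment $9,685.51.
Month 4: interest $129.95; balance after payment $9,105.46.
Month 5: interest $122.16; balance after payment $8,517.62.

$8,517.62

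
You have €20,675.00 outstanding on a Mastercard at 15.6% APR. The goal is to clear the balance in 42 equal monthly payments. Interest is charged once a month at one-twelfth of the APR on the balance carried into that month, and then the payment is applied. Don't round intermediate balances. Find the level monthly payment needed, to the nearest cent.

€641.93

Monthly rate r = 15.6%/12 = 1.3% = 0.013.
Level-payment amortization: P = B₀·r / (1 − (1+r)^(−n)) = 20675.00·0.013 / (1 − 1.013^(−42)).
Denominator 1 − (1+r)^(−42) = 0.418696022.
P = 268.775 / 0.418696022 ≈ 641.93.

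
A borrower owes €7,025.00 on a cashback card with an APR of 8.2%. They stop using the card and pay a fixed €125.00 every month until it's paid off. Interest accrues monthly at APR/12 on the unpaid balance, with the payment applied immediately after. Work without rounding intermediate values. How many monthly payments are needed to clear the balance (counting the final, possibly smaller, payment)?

Monthly rate r = 8.2%/12 = 0.683333% = 0.00683333.
Recurrence: B ← B·(1+r) − €125.00.
Month 1: interest €48.00; balance after payment €6,948.00.
Month 2: interest €47.48; balance after payment €6,870.48.
Closed form: n = −ln(1 − rB₀/P)/ln(1+r) = −ln(0.61597)/ln(1.00683) ≈ 71.154, so the balance reaches zero during payment 72.

72 months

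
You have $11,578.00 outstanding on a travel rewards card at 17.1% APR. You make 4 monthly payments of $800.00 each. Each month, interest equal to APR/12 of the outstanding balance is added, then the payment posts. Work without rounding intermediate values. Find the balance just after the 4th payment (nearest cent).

Monthly rate r = 17.1%/12 = 1.425% = 0.01425.
Each month: B ← B·(1+r) − $800.00.
Month 1: interest $164.99; balance after payment $10,942.99.
Month 2: interest $155.94; balance after payment $10,298.92.
Month 3: interest $146.76; balance after payment $9,645.68.
Month 4: interest $137.45; balance after payment $8,983.13.

$8,983.13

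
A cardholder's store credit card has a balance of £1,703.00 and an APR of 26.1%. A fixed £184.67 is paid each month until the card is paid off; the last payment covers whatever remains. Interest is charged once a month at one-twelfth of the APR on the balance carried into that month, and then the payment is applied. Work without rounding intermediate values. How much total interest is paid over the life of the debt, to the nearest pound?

Monthly rate r = 26.1%/12 = 2.175% = 0.02175.
Payoff takes n = ⌈−ln(1 − rB₀/P)/ln(1+r)⌉ = ⌈10.404⌉ = 11 payments; the last is £75.10.
Total paid = 10·£184.67 + £75.10 = £1,921.80.
Total interest = total paid − principal = £1,921.80 − £1,703.00 = £218.80.

£219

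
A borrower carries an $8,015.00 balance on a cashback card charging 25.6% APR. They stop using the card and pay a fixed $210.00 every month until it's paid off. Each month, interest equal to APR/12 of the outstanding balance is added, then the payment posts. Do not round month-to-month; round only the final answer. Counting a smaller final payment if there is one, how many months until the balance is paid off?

Monthly rate r = 25.6%/12 = 2.13333% = 0.0213333.
Recurrence: B ← B·(1+r) − $210.00.
Month 1: interest $170.99; balance after payment $7,975.99.
Month 2: interest $170.15; balance after payment $7,936.14.
Closed form: n = −ln(1 − rB₀/P)/ln(1+r) = −ln(0.18578)/ln(1.02133) ≈ 79.739, so the balance reaches zero during payment 80.

80 payments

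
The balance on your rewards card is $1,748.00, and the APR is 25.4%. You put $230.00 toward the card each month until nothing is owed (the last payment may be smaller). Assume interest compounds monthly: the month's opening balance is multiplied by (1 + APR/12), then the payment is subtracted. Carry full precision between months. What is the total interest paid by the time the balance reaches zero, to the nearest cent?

$178.43

Monthly rate r = 25.4%/12 = 2.11667% = 0.0211667.
Payoff takes n = ⌈−ln(1 − rB₀/P)/ln(1+r)⌉ = ⌈8.373⌉ = 9 payments; the last is $86.43.
Total paid = 8·$230.00 + $86.43 = $1,926.43.
Total interest = total paid − principal = $1,926.43 − $1,748.00 = $178.43.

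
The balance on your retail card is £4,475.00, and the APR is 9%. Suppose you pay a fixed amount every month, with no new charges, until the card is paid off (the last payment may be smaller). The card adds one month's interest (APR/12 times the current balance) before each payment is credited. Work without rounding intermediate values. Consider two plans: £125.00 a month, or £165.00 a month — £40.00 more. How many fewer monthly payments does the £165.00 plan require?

11 fewer payments

Monthly rate r = 9%/12 = 0.75% = 0.0075.
At £125.00/mo: n = ⌈−ln(1 − rB₀/P)/ln(1+r)⌉ = 42 payments (last £105.55); total interest = total paid − £4,475.00 = £755.55.
At £165.00/mo: 31 payments (last £72.00); total interest £547.00.
Payments saved = 42 − 31 = 11.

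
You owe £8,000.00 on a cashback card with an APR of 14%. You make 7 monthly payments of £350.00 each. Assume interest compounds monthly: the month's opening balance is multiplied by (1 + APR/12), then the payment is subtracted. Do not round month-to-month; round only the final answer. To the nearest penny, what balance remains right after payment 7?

Monthly rate r = 14%/12 = 1.16667% = 0.0116667.
Each month: B ← B·(1+r) − £350.00.
Month 1: interest £93.33; balance after payment £7,743.33.
Month 2: interest £90.34; balance after payment £7,483.67.
Month 3: interest £87.31; balance after payment £7,220.98.
Month 4: interest £84.24; balance after payment £6,955.23.
Month 5: interest £81.14; balance after payment £6,686.37.
Month 6: interest £78.01; balance after payment £6,414.38.
Month 7: interest £74.83; balance after payment £6,139.21.

£6,139.21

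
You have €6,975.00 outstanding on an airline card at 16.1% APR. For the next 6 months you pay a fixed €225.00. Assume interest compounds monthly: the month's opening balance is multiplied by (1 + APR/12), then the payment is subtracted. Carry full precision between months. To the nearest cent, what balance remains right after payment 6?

€6,159.56

Monthly rate r = 16.1%/12 = 1.34167% = 0.0134167.
Each month: B ← B·(1+r) − €225.00.
Month 1: interest €93.58; balance after payment €6,843.58.
Month 2: interest €91.82; balance after payment €6,710.40.
Month 3: interest €90.03; balance after payment €6,575.43.
Month 4: interest €88.22; balance after payment €6,438.65.
Month 5: interest €86.39; balance after payment €6,300.04.
Month 6: interest €84.53; balance after payment €6,159.56.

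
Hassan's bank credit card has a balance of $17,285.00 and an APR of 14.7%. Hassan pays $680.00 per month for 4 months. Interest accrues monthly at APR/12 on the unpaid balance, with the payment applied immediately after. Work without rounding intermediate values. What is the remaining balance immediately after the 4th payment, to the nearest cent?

$15,377.27

Monthly rate r = 14.7%/12 = 1.225% = 0.01225.
Each month: B ← B·(1+r) − $680.00.
Month 1: interest $211.74; balance after payment $16,816.74.
Month 2: interest $206.01; balance after payment $16,342.75.
Month 3: interest $200.20; balance after payment $15,862.94.
Month 4: interest $194.32; balance after payment $15,377.27.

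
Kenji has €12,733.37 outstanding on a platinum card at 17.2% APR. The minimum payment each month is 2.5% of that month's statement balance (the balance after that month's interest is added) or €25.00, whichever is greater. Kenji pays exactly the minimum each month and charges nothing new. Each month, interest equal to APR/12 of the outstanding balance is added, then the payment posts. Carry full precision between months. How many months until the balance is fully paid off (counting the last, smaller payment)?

Monthly rate r = 17.2%/12 = 1.43333% = 0.0143333.
While 2.5% of the post-interest balance exceeds €25.00, each month B ← (B·(1+r))·(1 − 0.025), i.e. B shrinks by the factor (1+r)·0.975 = 0.98897.
This holds for months 1–231. Entering month 232 the balance is €983.45; 2.5% of the post-interest balance is now below €25.00, so the flat €25.00 minimum applies from here.
From month 232 a fixed €25.00 at rate r clears €983.45 in 59 more payments. Total: 231 + 59 = 290 months.

290 months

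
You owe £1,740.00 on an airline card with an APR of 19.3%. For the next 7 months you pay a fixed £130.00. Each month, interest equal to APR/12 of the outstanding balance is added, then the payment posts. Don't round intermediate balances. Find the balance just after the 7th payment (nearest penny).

Monthly rate r = 19.3%/12 = 1.60833% = 0.0160833.
Each month: B ← B·(1+r) − £130.00.
Month 1: interest £27.99; balance after payment £1,637.98.
Month 2: interest £26.34; balance after payment £1,534.33.
Month 3: interest £24.68; balance after payment £1,429.01.
Month 4: interest £22.98; balance after payment £1,321.99.
Month 5: interest £21.26; balance after payment £1,213.25.
Month 6: interest £19.51; balance after payment £1,102.76.
Month 7: interest £17.74; balance after payment £990.50.

£990.50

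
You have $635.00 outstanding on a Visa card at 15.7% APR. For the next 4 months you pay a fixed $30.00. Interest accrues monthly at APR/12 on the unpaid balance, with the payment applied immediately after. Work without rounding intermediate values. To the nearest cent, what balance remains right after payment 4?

Monthly rate r = 15.7%/12 = 1.30833% = 0.0130833.
Each month: B ← B·(1+r) − $30.00.
Month 1: interest $8.31; balance after payment $613.31.
Month 2: interest $8.02; balance after payment $591.33.
Month 3: interest $7.74; balance after payment $569.07.
Month 4: interest $7.45; balance after payment $546.51.

$546.51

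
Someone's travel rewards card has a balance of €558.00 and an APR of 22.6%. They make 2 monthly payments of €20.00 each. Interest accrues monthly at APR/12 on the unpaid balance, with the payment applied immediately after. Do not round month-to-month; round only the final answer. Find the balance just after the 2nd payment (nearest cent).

€538.84

Monthly rate r = 22.6%/12 = 1.88333% = 0.0188333.
Each month: B ← B·(1+r) − €20.00.
Month 1: interest €10.51; balance after payment €548.51.
Month 2: interest €10.33; balance after payment €538.84.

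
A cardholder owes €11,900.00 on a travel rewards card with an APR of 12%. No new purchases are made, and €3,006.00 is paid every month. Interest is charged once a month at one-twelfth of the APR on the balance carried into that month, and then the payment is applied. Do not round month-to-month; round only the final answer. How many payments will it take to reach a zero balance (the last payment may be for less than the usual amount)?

Monthly rate r = 12%/12 = 1% = 0.01.
Recurrence: B ← B·(1+r) − €3,006.00.
Month 1: interest €119.00; balance after payment €9,013.00.
Month 2: interest €90.13; balance after payment €6,097.13.
Month 3: interest €60.97; balance after payment €3,152.10.
Month 4: interest €31.52; balance after payment €177.62.
Month 5: interest €1.78; balance after payment €0.00.

5 payments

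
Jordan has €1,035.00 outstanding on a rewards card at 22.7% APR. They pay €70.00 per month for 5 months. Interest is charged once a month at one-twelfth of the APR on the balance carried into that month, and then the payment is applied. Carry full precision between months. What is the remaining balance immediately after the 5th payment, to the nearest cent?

€773.17

Monthly rate r = 22.7%/12 = 1.89167% = 0.0189167.
Each month: B ← B·(1+r) − €70.00.
Month 1: interest €19.58; balance after payment €984.58.
Month 2: interest €18.62; balance after payment €933.20.
Month 3: interest €17.65; balance after payment €880.86.
Month 4: interest €16.66; balance after payment €827.52.
Month 5: interest €15.65; balance after payment €773.17.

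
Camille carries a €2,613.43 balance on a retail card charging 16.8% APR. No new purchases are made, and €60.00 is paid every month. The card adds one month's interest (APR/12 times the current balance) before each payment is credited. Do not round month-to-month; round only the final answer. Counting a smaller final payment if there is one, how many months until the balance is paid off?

68 months

Monthly rate r = 16.8%/12 = 1.4% = 0.014.
Recurrence: B ← B·(1+r) − €60.00.
Month 1: interest €36.59; balance after payment €2,590.02.
Month 2: interest €36.26; balance after payment €2,566.28.
Closed form: n = −ln(1 − rB₀/P)/ln(1+r) = −ln(0.3902)/ln(1.014) ≈ 67.691, so the balance reaches zero during payment 68.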